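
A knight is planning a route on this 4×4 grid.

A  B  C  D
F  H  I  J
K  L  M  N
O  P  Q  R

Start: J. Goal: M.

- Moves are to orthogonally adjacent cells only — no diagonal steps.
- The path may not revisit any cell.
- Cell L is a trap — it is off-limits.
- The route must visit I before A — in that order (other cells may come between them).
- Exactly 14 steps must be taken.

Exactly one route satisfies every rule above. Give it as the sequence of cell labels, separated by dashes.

The waypoints must appear in the order I, A, with no cell reused.
Route from J: up 1 to D, left 1 to C, down 1 to I, left 1 to H, up 1 to B, left 1 to A, down 3 to O, right 3 to R, up 1 to N, left 1 to M — 14 moves in all.
Check: order respected (I at step 3, A at step 6); 14 moves as required.

J - D - C - I - H - B - A - F - K - O - P - Q - R - N - M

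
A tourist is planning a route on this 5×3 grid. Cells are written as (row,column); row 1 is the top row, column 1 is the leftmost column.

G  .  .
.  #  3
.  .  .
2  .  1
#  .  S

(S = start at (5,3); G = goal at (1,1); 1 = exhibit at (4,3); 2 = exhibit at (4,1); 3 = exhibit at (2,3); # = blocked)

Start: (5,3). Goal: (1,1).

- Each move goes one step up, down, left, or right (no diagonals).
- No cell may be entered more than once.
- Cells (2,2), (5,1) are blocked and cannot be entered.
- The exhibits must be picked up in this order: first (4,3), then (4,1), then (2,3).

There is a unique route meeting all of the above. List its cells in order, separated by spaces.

(5,3) (4,3) (4,2) (4,1) (3,1) (3,2) (3,3) (2,3) (1,3) (1,2) (1,1)

The waypoints must appear in the order (4,3), (4,1), (2,3), with no cell reused.
Route from (5,3): up to (4,3), 2× left (reaching (4,1)), up to (3,1), 2× right (reaching (3,3)), 2× up (reaching (1,3)), 2× left (reaching (1,1)) — 10 moves in all.
Check: order respected (1 at step 1, 2 at step 3, 3 at step 7).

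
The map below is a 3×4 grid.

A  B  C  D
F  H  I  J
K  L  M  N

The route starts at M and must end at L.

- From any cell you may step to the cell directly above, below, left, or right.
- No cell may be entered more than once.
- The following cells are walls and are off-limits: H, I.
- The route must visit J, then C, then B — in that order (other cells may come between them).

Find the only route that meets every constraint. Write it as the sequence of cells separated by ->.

M -> N -> J -> D -> C -> B -> A -> F -> K -> L

The waypoints must appear in the order J, C, B, with no cell reused.
Route from M: right 1 to N, up 2 to D, left 3 to A, down 2 to K, right 1 to L — 9 moves in all.
Check: order respected (J at step 2, C at step 4, B at step 5).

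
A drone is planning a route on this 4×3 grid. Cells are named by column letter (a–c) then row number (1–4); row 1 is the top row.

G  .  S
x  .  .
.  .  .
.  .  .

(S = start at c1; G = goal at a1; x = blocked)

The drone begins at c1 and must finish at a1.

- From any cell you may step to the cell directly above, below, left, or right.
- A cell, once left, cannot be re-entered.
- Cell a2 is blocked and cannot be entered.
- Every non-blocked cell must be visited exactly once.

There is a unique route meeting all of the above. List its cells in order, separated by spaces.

Need to visit all 11 open cells exactly once, starting at c1 and ending at a1.
Cell a3 has only two open neighbours (a4 and b3), so the path must pass straight through it: one of those is the cell it's entered from and the other is where it exits.
Route from c1: 3× down (reaching c4), 2× left (reaching a4), up to a3, right to b3, 2× up (reaching b1), left to a1 — 10 moves in all.
Check: all 11 open cells covered.

c1 c2 c3 c4 b4 a4 a3 b3 b2 b1 a1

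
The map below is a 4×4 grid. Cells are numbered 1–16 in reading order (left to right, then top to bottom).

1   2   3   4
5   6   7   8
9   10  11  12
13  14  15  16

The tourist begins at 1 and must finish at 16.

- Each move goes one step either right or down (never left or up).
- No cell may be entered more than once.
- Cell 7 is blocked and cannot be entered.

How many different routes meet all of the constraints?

11

A right/down-only route from 1 to 16 makes exactly 3 down-moves and 3 right-moves in some order.
With no other constraints that would be C(6,3) = 20 routes.
Subtract routes through each blocked cell (inclusion–exclusion for overlaps): − through 7: 9 → 11.
That gives 11 routes.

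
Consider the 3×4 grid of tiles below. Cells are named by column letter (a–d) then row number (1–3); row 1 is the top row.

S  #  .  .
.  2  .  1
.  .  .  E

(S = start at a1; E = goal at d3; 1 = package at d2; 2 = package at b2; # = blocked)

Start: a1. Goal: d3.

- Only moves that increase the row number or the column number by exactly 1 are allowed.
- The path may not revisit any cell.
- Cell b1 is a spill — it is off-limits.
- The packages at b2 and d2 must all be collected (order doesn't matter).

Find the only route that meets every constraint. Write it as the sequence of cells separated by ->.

a1 -> a2 -> b2 -> c2 -> d2 -> d3

Moves only go right or down, so the column and row indices never decrease.
Route from a1: down 1 to a2, right 3 to d2, down 1 to d3 — 5 moves in all.
Check: all required cells visited.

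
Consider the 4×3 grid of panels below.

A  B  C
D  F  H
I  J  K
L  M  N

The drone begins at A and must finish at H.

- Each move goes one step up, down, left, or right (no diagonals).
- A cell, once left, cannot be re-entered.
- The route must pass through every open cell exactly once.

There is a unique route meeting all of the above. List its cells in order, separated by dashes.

A - D - I - L - M - N - K - J - F - B - C - H

Need to visit all 12 open cells exactly once, starting at A and ending at H.
Cell L has only two open neighbours (I and M), so the path must pass straight through it: one of those is the cell it's entered from and the other is where it exits.
Route from A: down 3 to L, right 2 to N, up 1 to K, left 1 to J, up 2 to B, right 1 to C, down 1 to H — 11 moves in all.
Check: all 12 open cells covered.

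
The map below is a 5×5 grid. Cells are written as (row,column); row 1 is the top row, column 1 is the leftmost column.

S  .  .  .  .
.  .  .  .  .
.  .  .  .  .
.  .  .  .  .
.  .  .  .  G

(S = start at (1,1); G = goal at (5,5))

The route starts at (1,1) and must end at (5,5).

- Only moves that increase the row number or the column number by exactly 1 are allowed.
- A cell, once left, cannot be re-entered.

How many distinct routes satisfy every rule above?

A right/down-only route from (1,1) to (5,5) makes exactly 4 down-moves and 4 right-moves in some order.
With no other constraints that would be C(8,4) = 70 routes.
That gives 70 routes.

70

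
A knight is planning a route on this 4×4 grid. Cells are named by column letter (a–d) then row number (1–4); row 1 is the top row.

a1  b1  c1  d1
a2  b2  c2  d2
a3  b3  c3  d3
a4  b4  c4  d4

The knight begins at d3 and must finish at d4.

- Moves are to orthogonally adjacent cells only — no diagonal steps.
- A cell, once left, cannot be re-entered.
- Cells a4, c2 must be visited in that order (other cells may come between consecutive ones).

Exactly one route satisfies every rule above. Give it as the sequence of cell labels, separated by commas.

d3, d2, d1, c1, b1, a1, a2, a3, a4, b4, b3, b2, c2, c3, c4, d4

The waypoints must appear in the order a4, c2, with no cell reused.
Route from d3: 2× up (reaching d1), 3× left (reaching a1), 3× down (reaching a4), right to b4, 2× up (reaching b2), right to c2, 2× down (reaching c4), right to d4 — 15 moves in all.
Check: order respected (a4 at step 8, c2 at step 12).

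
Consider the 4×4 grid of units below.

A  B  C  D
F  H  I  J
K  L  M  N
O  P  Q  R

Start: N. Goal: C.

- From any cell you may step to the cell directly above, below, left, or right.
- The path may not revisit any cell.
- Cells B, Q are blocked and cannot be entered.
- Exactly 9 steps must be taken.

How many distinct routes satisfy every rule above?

2

Need simple routes of exactly 9 moves from N to C (Manhattan distance 3, so 3 moves are spent on a detour and 3 undoing it).
Enumerating: N M L P O K F H I C | N M L K F H I J D C.
That gives 2 routes.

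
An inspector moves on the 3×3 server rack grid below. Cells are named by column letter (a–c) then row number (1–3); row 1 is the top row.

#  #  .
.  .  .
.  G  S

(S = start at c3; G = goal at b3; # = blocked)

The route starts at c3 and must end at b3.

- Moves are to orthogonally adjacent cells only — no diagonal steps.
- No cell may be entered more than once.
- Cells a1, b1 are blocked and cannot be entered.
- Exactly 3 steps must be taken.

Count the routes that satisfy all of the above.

1

Need simple routes of exactly 3 moves from c3 to b3 (Manhattan distance 1, so 1 moves are spent on a detour and 1 undoing it).
Enumerating: c3 c2 b2 b3.
That gives 1 route.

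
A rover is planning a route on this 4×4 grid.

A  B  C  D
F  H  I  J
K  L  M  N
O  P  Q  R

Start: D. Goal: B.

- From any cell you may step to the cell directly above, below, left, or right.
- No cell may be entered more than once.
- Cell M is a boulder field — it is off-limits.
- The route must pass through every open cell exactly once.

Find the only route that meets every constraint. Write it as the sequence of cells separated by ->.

D -> C -> I -> J -> N -> R -> Q -> P -> O -> K -> L -> H -> F -> A -> B

Need to visit all 15 open cells exactly once, starting at D and ending at B.
Route from D: left to C, down to I, right to J, 2× down (reaching R), 3× left (reaching O), up to K, right to L, up to H, left to F, up to A, right to B — 14 moves in all.
Check: all 15 open cells covered.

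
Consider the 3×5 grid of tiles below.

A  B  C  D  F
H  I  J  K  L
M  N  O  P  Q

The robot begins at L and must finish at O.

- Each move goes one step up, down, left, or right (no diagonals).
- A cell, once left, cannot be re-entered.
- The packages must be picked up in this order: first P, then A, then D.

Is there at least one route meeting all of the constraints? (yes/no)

no

Ignoring the required order, 7 revisit-free routes from L to O pass through all of P, A, and D; the waypoint orders that occur are P → D → A (5); D → A → P (2) — never P → A → D.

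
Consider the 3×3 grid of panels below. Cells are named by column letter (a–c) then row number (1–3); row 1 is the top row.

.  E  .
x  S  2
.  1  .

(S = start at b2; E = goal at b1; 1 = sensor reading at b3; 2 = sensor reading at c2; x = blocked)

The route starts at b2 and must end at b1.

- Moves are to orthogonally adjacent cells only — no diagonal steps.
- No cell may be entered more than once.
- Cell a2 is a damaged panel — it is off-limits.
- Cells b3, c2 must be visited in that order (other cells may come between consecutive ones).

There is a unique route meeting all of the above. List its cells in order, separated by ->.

b2 -> b3 -> c3 -> c2 -> c1 -> b1

The waypoints must appear in the order b3, c2, with no cell reused.
Route from b2: down 1 to b3, right 1 to c3, up 2 to c1, left 1 to b1 — 5 moves in all.
Check: order respected (1 at step 1, 2 at step 3).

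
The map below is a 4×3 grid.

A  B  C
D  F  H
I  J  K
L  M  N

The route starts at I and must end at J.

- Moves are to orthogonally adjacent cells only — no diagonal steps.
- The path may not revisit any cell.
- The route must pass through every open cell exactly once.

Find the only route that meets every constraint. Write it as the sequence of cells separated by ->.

Need to visit all 12 open cells exactly once, starting at I and ending at J.
Cell N has only two open neighbours (K and M), so the path must pass straight through it: one of those is the cell it's entered from and the other is where it exits.
Route from I: down to L, 2× right (reaching N), 3× up (reaching C), 2× left (reaching A), down to D, right to F, down to J — 11 moves in all.
Check: all 12 open cells covered.

I -> L -> M -> N -> K -> H -> C -> B -> A -> D -> F -> J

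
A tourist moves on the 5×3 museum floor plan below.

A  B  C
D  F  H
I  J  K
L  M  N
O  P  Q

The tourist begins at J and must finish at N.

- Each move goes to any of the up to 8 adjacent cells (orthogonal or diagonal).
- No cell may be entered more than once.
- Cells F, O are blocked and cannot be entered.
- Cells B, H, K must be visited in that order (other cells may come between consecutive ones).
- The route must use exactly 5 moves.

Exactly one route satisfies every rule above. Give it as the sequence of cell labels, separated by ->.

The waypoints must appear in the order B, H, K, with no cell reused.
Route from J: up-left to D, up-right to B, down-right to H, 2× down (reaching N) — 5 moves in all.
Check: order respected (B at step 2, H at step 3, K at step 4); 5 moves as required.

J -> D -> B -> H -> K -> N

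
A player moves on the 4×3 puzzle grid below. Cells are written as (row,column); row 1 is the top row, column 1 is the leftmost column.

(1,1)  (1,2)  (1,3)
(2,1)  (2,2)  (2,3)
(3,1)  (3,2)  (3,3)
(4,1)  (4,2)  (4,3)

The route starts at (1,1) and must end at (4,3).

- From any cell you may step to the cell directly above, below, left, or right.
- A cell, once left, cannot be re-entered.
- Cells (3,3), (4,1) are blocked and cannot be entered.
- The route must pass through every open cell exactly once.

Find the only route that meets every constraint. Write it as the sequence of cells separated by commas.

(1,1), (1,2), (1,3), (2,3), (2,2), (2,1), (3,1), (3,2), (4,2), (4,3)

Need to visit all 10 open cells exactly once, starting at (1,1) and ending at (4,3).
Cell (2,3) has only two open neighbours ((1,3) and (2,2)), so the path must pass straight through it: one of those is the cell it's entered from and the other is where it exits.
Route from (1,1): 2× right (reaching (1,3)), down to (2,3), 2× left (reaching (2,1)), down to (3,1), right to (3,2), down to (4,2), right to (4,3) — 9 moves in all.
Check: all 10 open cells covered.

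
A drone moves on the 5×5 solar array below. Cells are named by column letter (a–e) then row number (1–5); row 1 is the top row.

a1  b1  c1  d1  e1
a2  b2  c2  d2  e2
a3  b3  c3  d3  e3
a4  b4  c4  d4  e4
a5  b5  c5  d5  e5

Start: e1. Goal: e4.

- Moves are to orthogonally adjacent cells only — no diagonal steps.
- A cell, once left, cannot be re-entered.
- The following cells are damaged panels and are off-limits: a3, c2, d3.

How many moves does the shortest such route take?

3

The Manhattan distance from e1 to e4 is |1−4| + |5−5| = 3, so at least 3 moves are needed.
A route of 3 moves achieves this: e1 → e2 → e3 → e4.
Since 3 matches the lower bound, it is optimal.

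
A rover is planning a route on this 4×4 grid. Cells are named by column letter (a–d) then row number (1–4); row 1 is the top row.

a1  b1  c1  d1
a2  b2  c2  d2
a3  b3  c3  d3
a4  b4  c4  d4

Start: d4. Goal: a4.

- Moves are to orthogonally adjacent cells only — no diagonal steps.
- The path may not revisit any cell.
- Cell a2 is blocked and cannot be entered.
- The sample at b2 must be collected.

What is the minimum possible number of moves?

7

Any route passes through b2 somewhere between d4 and a4. Summing Manhattan distances along the two legs (d4 → b2 → a4) gives a lower bound of 4 + 3 = 7 moves.
A route of 7 moves achieves this: d4 → d3 → d2 → c2 → b2 → b3 → b4 → a4.
Since 7 matches the lower bound, it is optimal.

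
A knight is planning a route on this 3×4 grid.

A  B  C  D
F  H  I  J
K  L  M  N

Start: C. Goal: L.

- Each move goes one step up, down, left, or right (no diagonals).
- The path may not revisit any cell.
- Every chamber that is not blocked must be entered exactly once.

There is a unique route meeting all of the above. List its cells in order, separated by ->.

C -> D -> J -> N -> M -> I -> H -> B -> A -> F -> K -> L

Need to visit all 12 open cells exactly once, starting at C and ending at L.
Cell A has only two open neighbours (F and B), so the path must pass straight through it: one of those is the cell it's entered from and the other is where it exits.
Route from C: right to D, 2× down (reaching N), left to M, up to I, left to H, up to B, left to A, 2× down (reaching K), right to L — 11 moves in all.
Check: all 12 open cells covered.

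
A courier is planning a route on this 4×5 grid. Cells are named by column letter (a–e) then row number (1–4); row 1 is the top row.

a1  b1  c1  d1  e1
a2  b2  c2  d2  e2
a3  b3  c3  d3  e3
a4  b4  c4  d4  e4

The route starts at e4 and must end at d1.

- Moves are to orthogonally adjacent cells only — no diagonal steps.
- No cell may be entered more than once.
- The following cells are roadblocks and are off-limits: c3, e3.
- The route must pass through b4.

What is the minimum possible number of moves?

8

Any route passes through b4 somewhere between e4 and d1. Summing Manhattan distances along the two legs (e4 → b4 → d1) gives a lower bound of 3 + 5 = 8 moves.
A route of 8 moves achieves this: e4 → d4 → c4 → b4 → b3 → b2 → b1 → c1 → d1.
Since 8 matches the lower bound, it is optimal.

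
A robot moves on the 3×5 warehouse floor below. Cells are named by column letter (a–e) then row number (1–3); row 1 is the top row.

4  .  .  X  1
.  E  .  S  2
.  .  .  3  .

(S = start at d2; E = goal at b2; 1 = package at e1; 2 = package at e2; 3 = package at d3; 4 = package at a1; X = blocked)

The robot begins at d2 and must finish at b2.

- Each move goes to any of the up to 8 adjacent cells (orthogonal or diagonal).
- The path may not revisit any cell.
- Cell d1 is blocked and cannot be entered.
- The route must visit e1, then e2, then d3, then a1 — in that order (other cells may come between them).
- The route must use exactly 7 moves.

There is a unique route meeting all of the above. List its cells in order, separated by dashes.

The waypoints must appear in the order e1, e2, d3, a1, with no cell reused.
Route from d2: up-right to e1, down to e2, down-left to d3, 2× up-left (reaching b1), left to a1, down-right to b2 — 7 moves in all.
Check: order respected (1 at step 1, 2 at step 2, 3 at step 3, 4 at step 6); 7 moves as required.

d2 - e1 - e2 - d3 - c2 - b1 - a1 - b2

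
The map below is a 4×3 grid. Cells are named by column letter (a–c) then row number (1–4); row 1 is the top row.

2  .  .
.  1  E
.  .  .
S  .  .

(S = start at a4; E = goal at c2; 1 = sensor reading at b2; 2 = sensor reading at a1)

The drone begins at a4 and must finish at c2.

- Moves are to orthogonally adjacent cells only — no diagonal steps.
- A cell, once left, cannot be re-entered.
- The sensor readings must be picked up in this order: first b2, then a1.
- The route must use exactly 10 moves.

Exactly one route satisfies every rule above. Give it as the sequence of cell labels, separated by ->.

The waypoints must appear in the order b2, a1, with no cell reused.
Route from a4: 2× right (reaching c4), up to c3, left to b3, up to b2, left to a2, up to a1, 2× right (reaching c1), down to c2 — 10 moves in all.
Check: order respected (1 at step 5, 2 at step 7); 10 moves as required.

a4 -> b4 -> c4 -> c3 -> b3 -> b2 -> a2 -> a1 -> b1 -> c1 -> c2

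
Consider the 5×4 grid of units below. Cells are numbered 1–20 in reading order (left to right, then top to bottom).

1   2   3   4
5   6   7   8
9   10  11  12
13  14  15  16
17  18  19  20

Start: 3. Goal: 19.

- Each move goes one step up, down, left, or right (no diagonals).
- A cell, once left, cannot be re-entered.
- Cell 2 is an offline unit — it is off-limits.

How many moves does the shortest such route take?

The Manhattan distance from 3 to 19 is |1−5| + |3−3| = 4, so at least 4 moves are needed.
A route of 4 moves achieves this: 3 → 7 → 11 → 15 → 19.
Since 4 matches the lower bound, it is optimal.

4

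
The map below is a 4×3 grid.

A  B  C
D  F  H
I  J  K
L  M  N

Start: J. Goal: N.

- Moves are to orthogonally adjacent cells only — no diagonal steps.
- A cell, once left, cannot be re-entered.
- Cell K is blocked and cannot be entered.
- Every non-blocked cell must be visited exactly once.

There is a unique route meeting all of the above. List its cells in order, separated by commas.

J, F, H, C, B, A, D, I, L, M, N

Need to visit all 11 open cells exactly once, starting at J and ending at N.
Cell L has only two open neighbours (I and M), so the path must pass straight through it: one of those is the cell it's entered from and the other is where it exits.
Route from J: up 1 to F, right 1 to H, up 1 to C, left 2 to A, down 3 to L, right 2 to N — 10 moves in all.
Check: all 11 open cells covered.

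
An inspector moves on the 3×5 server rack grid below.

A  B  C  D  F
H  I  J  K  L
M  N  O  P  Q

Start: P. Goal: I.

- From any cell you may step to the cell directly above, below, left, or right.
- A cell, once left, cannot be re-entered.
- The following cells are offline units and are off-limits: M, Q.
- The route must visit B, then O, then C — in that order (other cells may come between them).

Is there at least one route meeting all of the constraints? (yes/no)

no

Ignoring the required order, 6 revisit-free routes from P to I pass through all of B, O, and C; the waypoint orders that occur are O → C → B (6) — never B → O → C.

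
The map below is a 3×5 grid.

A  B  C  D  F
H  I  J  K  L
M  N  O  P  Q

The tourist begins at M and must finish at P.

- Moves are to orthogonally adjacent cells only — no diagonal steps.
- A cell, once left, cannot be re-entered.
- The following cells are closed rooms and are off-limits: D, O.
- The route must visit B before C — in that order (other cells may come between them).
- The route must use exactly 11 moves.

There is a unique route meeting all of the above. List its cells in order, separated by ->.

The waypoints must appear in the order B, C, with no cell reused.
Route from M: right to N, up to I, left to H, up to A, 2× right (reaching C), down to J, 2× right (reaching L), down to Q, left to P — 11 moves in all.
Check: order respected (B at step 5, C at step 6); 11 moves as required.

M -> N -> I -> H -> A -> B -> C -> J -> K -> L -> Q -> P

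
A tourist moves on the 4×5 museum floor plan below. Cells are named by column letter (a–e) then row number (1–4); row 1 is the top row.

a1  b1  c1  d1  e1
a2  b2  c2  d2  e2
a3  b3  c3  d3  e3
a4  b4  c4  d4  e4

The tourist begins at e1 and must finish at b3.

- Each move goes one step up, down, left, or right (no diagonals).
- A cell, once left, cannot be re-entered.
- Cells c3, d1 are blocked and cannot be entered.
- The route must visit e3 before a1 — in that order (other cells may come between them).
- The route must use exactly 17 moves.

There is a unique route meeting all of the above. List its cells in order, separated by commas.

The waypoints must appear in the order e3, a1, with no cell reused.
Route from e1: down to e2, left to d2, down to d3, right to e3, down to e4, 4× left (reaching a4), 3× up (reaching a1), 2× right (reaching c1), down to c2, left to b2, down to b3 — 17 moves in all.
Check: order respected (e3 at step 4, a1 at step 12); 17 moves as required.

e1, e2, d2, d3, e3, e4, d4, c4, b4, a4, a3, a2, a1, b1, c1, c2, b2, b3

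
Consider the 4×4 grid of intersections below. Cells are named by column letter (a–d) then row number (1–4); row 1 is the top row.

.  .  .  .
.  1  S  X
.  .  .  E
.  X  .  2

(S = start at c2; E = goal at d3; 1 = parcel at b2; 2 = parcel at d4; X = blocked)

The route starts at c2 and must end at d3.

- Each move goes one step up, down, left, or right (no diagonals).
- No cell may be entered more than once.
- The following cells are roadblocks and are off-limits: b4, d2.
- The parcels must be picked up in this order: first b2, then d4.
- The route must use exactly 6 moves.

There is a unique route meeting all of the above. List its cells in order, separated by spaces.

The waypoints must appear in the order b2, d4, with no cell reused.
Route from c2: left 1 to b2, down 1 to b3, right 1 to c3, down 1 to c4, right 1 to d4, up 1 to d3 — 6 moves in all.
Check: order respected (1 at step 1, 2 at step 5); 6 moves as required.

c2 b2 b3 c3 c4 d4 d3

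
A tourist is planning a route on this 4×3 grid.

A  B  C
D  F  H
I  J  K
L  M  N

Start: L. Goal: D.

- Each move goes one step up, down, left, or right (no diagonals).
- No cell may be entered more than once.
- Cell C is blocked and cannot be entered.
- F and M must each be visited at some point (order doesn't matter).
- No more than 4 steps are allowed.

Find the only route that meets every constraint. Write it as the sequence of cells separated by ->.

L -> M -> J -> F -> D

The budget equals the shortest possible length, so every move has to be on a shortest route through the required cells.
Route from L: right to M, 2× up (reaching F), left to D — 4 moves in all.
Check: all required cells visited; 4 ≤ 4 moves.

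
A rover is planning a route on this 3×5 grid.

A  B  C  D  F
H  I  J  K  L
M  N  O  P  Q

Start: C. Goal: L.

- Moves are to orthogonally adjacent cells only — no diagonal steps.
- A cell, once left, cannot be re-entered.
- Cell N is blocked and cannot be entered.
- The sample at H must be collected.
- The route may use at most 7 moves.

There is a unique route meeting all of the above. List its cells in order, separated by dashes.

Any route must reach H and still end at L within 7 moves, so the order of the required stops is forced.
Route from C: left 2 to A, down 1 to H, right 4 to L — 7 moves in all.
Check: all required cells visited; 7 ≤ 7 moves.

C - B - A - H - I - J - K - L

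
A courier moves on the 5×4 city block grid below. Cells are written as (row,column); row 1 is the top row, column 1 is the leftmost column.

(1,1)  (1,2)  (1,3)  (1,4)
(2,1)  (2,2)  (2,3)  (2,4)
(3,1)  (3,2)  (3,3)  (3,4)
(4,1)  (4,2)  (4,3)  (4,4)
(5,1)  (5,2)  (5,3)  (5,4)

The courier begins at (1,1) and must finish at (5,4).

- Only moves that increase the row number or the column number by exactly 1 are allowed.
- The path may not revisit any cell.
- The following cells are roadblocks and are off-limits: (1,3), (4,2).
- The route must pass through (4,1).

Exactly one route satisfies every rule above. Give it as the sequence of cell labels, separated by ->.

(1,1) -> (2,1) -> (3,1) -> (4,1) -> (5,1) -> (5,2) -> (5,3) -> (5,4)

Moves only go right or down, so the column and row indices never decrease.
Route from (1,1): 4× down (reaching (5,1)), 3× right (reaching (5,4)) — 7 moves in all.
Check: all required cells visited.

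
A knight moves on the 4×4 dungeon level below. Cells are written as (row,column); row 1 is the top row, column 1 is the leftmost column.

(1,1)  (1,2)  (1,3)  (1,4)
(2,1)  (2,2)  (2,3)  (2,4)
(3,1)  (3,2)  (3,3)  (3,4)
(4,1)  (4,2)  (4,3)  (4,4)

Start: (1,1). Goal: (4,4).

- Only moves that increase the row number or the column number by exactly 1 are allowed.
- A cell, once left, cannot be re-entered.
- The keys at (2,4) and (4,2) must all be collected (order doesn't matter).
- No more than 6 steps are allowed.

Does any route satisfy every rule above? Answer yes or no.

no

(4,2) is below but to the left of (2,4): going (2,4) → (4,2) would need a leftward move and (4,2) → (2,4) an upward move, so no right/down-only route can visit both required cells.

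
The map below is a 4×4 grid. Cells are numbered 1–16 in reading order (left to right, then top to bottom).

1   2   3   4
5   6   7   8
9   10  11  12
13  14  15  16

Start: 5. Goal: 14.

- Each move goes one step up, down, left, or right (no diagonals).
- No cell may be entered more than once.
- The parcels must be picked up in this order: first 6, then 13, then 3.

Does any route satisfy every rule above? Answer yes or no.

Ignoring the required order, 14 revisit-free routes from 5 to 14 pass through all of 6, 13, and 3; the waypoint orders that occur are 6 → 3 → 13 (10); 3 → 6 → 13 (4) — never 6 → 13 → 3.

no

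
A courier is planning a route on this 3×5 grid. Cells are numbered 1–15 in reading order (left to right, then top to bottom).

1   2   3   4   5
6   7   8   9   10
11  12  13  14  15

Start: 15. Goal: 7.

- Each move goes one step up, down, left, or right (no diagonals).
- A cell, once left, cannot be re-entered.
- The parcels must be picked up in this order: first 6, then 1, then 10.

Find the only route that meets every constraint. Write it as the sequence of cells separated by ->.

15 -> 14 -> 13 -> 12 -> 11 -> 6 -> 1 -> 2 -> 3 -> 4 -> 5 -> 10 -> 9 -> 8 -> 7

The waypoints must appear in the order 6, 1, 10, with no cell reused.
Route from 15: left 4 to 11, up 2 to 1, right 4 to 5, down 1 to 10, left 3 to 7 — 14 moves in all.
Check: order respected (6 at step 5, 1 at step 6, 10 at step 11).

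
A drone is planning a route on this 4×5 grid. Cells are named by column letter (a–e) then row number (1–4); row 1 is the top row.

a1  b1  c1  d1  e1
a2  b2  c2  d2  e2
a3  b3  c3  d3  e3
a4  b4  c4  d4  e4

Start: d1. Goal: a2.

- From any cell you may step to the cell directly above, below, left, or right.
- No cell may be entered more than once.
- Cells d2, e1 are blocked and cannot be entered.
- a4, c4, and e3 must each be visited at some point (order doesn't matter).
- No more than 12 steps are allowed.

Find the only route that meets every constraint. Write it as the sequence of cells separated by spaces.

d1 c1 c2 c3 d3 e3 e4 d4 c4 b4 a4 a3 a2

The budget equals the shortest possible length, so every move has to be on a shortest route through the required cells.
Route from d1: left to c1, 2× down (reaching c3), 2× right (reaching e3), down to e4, 4× left (reaching a4), 2× up (reaching a2) — 12 moves in all.
Check: all required cells visited; 12 ≤ 12 moves.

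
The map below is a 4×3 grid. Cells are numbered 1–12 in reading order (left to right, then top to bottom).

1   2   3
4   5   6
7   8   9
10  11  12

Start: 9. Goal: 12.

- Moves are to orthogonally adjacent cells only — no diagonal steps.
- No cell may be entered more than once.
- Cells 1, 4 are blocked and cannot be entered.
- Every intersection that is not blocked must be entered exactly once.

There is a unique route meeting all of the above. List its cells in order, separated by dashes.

Need to visit all 10 open cells exactly once, starting at 9 and ending at 12.
Cell 2 has only two open neighbours (5 and 3), so the path must pass straight through it: one of those is the cell it's entered from and the other is where it exits.
Route from 9: 2× up (reaching 3), left to 2, 2× down (reaching 8), left to 7, down to 10, 2× right (reaching 12) — 9 moves in all.
Check: all 10 open cells covered.

9 - 6 - 3 - 2 - 5 - 8 - 7 - 10 - 11 - 12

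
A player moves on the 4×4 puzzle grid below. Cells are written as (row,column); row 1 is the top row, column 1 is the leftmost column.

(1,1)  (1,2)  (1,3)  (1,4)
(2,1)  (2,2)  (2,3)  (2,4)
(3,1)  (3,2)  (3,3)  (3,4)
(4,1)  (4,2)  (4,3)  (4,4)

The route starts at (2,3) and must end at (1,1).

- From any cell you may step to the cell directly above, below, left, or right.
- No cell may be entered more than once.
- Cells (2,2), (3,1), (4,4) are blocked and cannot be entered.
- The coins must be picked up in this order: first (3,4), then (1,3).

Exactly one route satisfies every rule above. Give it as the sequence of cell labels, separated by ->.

(2,3) -> (3,3) -> (3,4) -> (2,4) -> (1,4) -> (1,3) -> (1,2) -> (1,1)

The waypoints must appear in the order (3,4), (1,3), with no cell reused.
Route from (2,3): down 1 to (3,3), right 1 to (3,4), up 2 to (1,4), left 3 to (1,1) — 7 moves in all.
Check: order respected ((3,4) at step 2, (1,3) at step 5).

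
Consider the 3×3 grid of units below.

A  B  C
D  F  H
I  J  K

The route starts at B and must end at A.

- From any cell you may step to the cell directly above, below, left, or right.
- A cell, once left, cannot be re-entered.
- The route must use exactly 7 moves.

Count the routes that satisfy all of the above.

Need simple routes of exactly 7 moves from B to A (Manhattan distance 1, so 3 moves are spent on a detour and 3 undoing it).
Enumerating: B F H K J I D A | B C H K J F D A | B C H K J I D A | B C H F J I D A.
That gives 4 routes.

4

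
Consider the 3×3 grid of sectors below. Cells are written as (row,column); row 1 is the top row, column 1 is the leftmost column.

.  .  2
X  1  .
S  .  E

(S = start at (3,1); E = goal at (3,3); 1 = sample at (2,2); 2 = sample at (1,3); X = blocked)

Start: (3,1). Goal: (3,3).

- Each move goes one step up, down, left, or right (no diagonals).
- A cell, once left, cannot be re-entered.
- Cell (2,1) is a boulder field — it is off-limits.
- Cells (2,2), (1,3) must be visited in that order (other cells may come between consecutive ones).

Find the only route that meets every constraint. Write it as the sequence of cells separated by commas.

(3,1), (3,2), (2,2), (1,2), (1,3), (2,3), (3,3)

The waypoints must appear in the order (2,2), (1,3), with no cell reused.
Route from (3,1): right to (3,2), 2× up (reaching (1,2)), right to (1,3), 2× down (reaching (3,3)) — 6 moves in all.
Check: order respected (1 at step 2, 2 at step 4).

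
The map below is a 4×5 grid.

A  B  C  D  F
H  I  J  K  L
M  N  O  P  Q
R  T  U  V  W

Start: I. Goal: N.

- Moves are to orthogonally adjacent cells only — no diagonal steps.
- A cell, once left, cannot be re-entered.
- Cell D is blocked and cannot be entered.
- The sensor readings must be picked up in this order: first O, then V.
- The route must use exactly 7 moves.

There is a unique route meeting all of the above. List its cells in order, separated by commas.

The waypoints must appear in the order O, V, with no cell reused.
Route from I: right to J, down to O, right to P, down to V, 2× left (reaching T), up to N — 7 moves in all.
Check: order respected (O at step 2, V at step 4); 7 moves as required.

I, J, O, P, V, U, T, N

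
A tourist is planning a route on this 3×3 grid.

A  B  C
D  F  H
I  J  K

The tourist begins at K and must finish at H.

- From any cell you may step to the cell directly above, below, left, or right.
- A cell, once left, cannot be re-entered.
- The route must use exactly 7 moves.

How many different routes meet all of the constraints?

Need simple routes of exactly 7 moves from K to H (Manhattan distance 1, so 3 moves are spent on a detour and 3 undoing it).
Enumerating: K J F D A B C H | K J I D A B F H | K J I D A B C H | K J I D F B C H.
That gives 4 routes.

4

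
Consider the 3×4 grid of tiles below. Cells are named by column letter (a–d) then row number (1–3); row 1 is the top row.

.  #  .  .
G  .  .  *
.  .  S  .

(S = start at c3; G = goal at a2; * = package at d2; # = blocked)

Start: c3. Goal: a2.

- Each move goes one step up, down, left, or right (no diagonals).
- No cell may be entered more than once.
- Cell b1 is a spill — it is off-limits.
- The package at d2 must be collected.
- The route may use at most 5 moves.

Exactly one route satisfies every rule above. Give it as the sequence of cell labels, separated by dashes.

The 5-move cap with required stops at d2 leaves no slack for detours.
Route from c3: right to d3, up to d2, 3× left (reaching a2) — 5 moves in all.
Check: all required cells visited; 5 ≤ 5 moves.

c3 - d3 - d2 - c2 - b2 - a2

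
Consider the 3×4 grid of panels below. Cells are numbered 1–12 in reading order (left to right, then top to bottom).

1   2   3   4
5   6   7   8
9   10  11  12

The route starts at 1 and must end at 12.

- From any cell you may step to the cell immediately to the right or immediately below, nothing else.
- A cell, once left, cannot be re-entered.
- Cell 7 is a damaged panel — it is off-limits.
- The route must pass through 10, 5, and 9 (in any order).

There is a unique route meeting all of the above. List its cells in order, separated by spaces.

1 5 9 10 11 12

Moves only go right or down, so the column and row indices never decrease.
Route from 1: down 2 to 9, right 3 to 12 — 5 moves in all.
Check: all required cells visited.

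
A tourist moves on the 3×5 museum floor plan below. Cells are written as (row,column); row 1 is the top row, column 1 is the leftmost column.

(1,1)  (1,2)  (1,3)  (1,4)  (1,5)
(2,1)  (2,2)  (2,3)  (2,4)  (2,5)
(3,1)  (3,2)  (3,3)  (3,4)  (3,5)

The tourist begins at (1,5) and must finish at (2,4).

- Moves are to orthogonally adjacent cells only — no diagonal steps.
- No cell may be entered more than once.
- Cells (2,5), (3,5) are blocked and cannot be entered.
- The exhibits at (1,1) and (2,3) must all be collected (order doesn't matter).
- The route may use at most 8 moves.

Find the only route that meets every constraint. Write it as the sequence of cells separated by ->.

(1,5) -> (1,4) -> (1,3) -> (1,2) -> (1,1) -> (2,1) -> (2,2) -> (2,3) -> (2,4)

The budget equals the shortest possible length, so every move has to be on a shortest route through the required cells.
Route from (1,5): left 4 to (1,1), down 1 to (2,1), right 3 to (2,4) — 8 moves in all.
Check: all required cells visited; 8 ≤ 8 moves.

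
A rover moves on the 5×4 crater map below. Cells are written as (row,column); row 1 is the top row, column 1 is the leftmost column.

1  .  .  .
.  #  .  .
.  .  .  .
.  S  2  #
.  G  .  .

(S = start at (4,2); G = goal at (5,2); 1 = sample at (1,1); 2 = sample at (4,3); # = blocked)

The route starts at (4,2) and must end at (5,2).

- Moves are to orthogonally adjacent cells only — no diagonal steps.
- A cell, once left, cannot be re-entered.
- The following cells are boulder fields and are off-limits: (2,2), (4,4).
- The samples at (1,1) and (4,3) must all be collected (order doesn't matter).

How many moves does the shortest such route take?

11

Any route passes through (1,1) and (4,3) in some order between (4,2) and (5,2). Summing Manhattan distances along each leg and taking the cheapest ordering ((4,2) → (1,1) → (4,3) → (5,2)) gives a lower bound of 4 + 5 + 2 = 11 moves.
A route of 11 moves achieves this: (4,2) → (3,2) → (3,1) → (2,1) → (1,1) → (1,2) → (1,3) → (2,3) → (3,3) → (4,3) → (5,3) → (5,2).
Since 11 matches the lower bound, it is optimal.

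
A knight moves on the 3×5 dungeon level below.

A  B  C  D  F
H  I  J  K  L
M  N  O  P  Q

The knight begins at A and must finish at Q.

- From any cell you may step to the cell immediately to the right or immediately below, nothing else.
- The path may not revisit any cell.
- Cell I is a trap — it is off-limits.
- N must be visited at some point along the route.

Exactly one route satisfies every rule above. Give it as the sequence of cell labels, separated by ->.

A -> H -> M -> N -> O -> P -> Q

Moves only go right or down, so the column and row indices never decrease.
Route from A: 2× down (reaching M), 4× right (reaching Q) — 6 moves in all.
Check: all required cells visited.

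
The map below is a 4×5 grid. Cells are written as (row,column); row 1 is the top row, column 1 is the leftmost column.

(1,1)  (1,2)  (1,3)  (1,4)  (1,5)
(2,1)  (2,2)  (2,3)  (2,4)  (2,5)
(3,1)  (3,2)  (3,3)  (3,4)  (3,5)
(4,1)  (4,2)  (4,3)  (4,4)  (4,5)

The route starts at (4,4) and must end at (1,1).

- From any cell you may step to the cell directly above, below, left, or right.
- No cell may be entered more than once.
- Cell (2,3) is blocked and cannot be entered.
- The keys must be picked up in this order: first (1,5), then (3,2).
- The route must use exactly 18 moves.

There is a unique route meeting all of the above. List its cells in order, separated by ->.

The waypoints must appear in the order (1,5), (3,2), with no cell reused.
Route from (4,4): right to (4,5), up to (3,5), left to (3,4), up to (2,4), right to (2,5), up to (1,5), 3× left (reaching (1,2)), 2× down (reaching (3,2)), right to (3,3), down to (4,3), 2× left (reaching (4,1)), 3× up (reaching (1,1)) — 18 moves in all.
Check: order respected ((1,5) at step 6, (3,2) at step 11); 18 moves as required.

(4,4) -> (4,5) -> (3,5) -> (3,4) -> (2,4) -> (2,5) -> (1,5) -> (1,4) -> (1,3) -> (1,2) -> (2,2) -> (3,2) -> (3,3) -> (4,3) -> (4,2) -> (4,1) -> (3,1) -> (2,1) -> (1,1)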